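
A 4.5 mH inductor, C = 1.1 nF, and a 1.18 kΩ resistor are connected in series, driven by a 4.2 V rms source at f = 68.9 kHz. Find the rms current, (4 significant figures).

ω = 2πf = 432900 rad/s
X_L = ωL = 1948 Ω
X_C = 1/(ωC) = 2100 Ω
Net reactance X = X_L − X_C = -151.8 Ω
Z = 1180 − j151.8 Ω
|Z| = √(1180² + 151.8²) = 1190 Ω
I = V/|Z| = 4.2/1190 = 3.530 mA

3.530 mA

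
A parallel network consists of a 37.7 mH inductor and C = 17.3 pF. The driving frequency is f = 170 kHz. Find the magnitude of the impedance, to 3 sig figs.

157000 Ω

ω = 2πf = 1.068e+06 rad/s
X_L = ωL = 40300 Ω
X_C = 1/(ωC) = 54100 Ω
Parallel: admittances add. Y = 1/(jωL) + jωC
Y = (0 − j6.35e-06) S
|Y| = 6.35e-06 S → |Z| = 1/|Y| = 157000 Ω, ∠Z = −∠Y = 90.0°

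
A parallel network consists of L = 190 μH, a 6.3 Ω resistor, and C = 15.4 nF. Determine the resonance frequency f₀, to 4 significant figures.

93.04 kHz

ω₀ = 1/√(LC) = 1/√(0.00019 × 1.54e-08) = 584600 rad/s
f₀ = ω₀/(2π) = 93.04 kHz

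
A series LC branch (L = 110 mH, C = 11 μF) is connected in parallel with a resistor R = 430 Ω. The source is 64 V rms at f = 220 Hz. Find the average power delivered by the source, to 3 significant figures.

9.53 W

ω = 2πf = 1382 rad/s
X_L = ωL = 152 Ω
X_C = 1/(ωC) = 65.8 Ω
Branch 1: Z₁ = R = 430 Ω
Branch 2 (series LC): Z₂ = j(X_L − X_C) = j86.3 Ω
Parallel: Z = Z₁Z₂/(Z₁+Z₂), |Z| = 84.6 Ω, ∠Z = 78.7°
I = V/|Z| = 757 mA
P = VI cos φ = 64 × 0.757 × cos(78.7°) = 9.53 W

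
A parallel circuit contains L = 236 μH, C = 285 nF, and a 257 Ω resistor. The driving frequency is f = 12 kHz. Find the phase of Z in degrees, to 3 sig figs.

ω = 2πf = 75400 rad/s
X_L = ωL = 17.8 Ω
X_C = 1/(ωC) = 46.5 Ω
Parallel: admittances add. Y = 1/R + 1/(jωL) + jωC
Y = (0.00389 − j0.0347) S
|Y| = 0.0349 S → |Z| = 1/|Y| = 28.6 Ω, ∠Z = −∠Y = 83.6°

83.6°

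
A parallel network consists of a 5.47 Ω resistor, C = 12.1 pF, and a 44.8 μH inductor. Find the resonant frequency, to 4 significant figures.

6.836 MHz

ω₀ = 1/√(LC) = 1/√(4.48e-05 × 1.21e-11) = 4.295e+07 rad/s
f₀ = ω₀/(2π) = 6.836 MHz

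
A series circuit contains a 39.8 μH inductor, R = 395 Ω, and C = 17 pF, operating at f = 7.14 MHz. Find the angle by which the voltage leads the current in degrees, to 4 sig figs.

50.21°

ω = 2πf = 4.486e+07 rad/s
X_L = ωL = 1786 Ω
X_C = 1/(ωC) = 1311 Ω
Net reactance X = X_L − X_C = 474.3 Ω
Z = 395.0 + j474.3 Ω
|Z| = √(395.0² + 474.3²) = 617.2 Ω
∠Z = arctan(474.3/395.0) = 50.21°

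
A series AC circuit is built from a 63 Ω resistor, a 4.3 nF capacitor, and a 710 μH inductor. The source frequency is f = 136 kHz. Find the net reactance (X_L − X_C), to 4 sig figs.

334.6 Ω

ω = 2πf = 854500 rad/s
X_L = ωL = 606.7 Ω
X_C = 1/(ωC) = 272.2 Ω
X = 606.7 − 272.2 = 334.6 Ω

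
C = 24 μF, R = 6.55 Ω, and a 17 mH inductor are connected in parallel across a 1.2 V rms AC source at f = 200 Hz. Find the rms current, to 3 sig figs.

184 mA

ω = 2πf = 1257 rad/s
X_L = ωL = 21.4 Ω
X_C = 1/(ωC) = 33.2 Ω
Parallel: admittances add. Y = 1/R + 1/(jωL) + jωC
Y = (0.153 − j0.0167) S
|Y| = 0.154 S → |Z| = 1/|Y| = 6.51 Ω, ∠Z = −∠Y = 6.22°
I = V/|Z| = 1.2/6.51 = 184 mA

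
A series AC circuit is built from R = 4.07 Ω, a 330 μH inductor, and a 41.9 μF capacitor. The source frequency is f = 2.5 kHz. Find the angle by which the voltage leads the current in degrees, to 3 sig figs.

ω = 2πf = 15710 rad/s
X_L = ωL = 5.18 Ω
X_C = 1/(ωC) = 1.52 Ω
Net reactance X = X_L − X_C = 3.66 Ω
Z = 4.07 + j3.66 Ω
|Z| = √(4.07² + 3.66²) = 5.48 Ω
∠Z = arctan(3.66/4.07) = 42.0°

42.0°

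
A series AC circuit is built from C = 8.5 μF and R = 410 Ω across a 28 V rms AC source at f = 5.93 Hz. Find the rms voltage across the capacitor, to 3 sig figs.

ω = 2πf = 37.26 rad/s
X_C = 1/(ωC) = 3160 Ω
Z = 410 − j3160 Ω
|Z| = √(410² + 3160²) = 3180 Ω
I = V/|Z| = 8.79 mA
V_C = I·|Z_C| = 0.00879 × 3160 = 27.8 V

27.8 V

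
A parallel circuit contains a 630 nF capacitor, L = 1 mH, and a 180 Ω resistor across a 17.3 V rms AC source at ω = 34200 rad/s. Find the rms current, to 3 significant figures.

164 mA

X_L = ωL = 34.2 Ω
X_C = 1/(ωC) = 46.4 Ω
Parallel: admittances add. Y = 1/R + 1/(jωL) + jωC
Y = (0.00556 − j0.00769) S
|Y| = 0.00949 S → |Z| = 1/|Y| = 105 Ω, ∠Z = −∠Y = 54.2°
I = V/|Z| = 17.3/105 = 164 mA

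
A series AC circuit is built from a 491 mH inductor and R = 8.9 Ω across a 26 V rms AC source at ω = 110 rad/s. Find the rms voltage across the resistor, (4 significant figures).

4.227 V

X_L = ωL = 54.01 Ω
Z = 8.900 + j54.01 Ω
|Z| = √(8.900² + 54.01²) = 54.74 Ω
I = V/|Z| = 475.0 mA
V_R = I·|Z_R| = 0.4750 × 8.900 = 4.227 V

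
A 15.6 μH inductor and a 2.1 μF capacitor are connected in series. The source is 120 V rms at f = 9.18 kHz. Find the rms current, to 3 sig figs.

16.3 A

ω = 2πf = 57680 rad/s
X_L = ωL = 0.900 Ω
X_C = 1/(ωC) = 8.26 Ω
Net reactance X = X_L − X_C = -7.36 Ω
Z = − j7.36 Ω
|Z| = √(0² + 7.36²) = 7.36 Ω
I = V/|Z| = 120/7.36 = 16.3 A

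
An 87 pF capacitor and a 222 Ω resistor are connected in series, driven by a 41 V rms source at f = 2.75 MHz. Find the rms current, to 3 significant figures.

58.5 mA

ω = 2πf = 1.728e+07 rad/s
X_C = 1/(ωC) = 665 Ω
Z = 222 − j665 Ω
|Z| = √(222² + 665²) = 701 Ω
I = V/|Z| = 41/701 = 58.5 mA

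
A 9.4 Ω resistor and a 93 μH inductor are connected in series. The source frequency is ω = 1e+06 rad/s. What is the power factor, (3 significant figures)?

X_L = ωL = 93.0 Ω
Z = 9.40 + j93.0 Ω
|Z| = √(9.40² + 93.0²) = 93.5 Ω
∠Z = arctan(93.0/9.40) = 84.2°
cos φ = cos(84.2°) = 0.101

0.101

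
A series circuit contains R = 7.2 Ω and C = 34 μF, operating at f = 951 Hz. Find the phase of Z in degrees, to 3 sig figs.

ω = 2πf = 5975 rad/s
X_C = 1/(ωC) = 4.92 Ω
Z = 7.20 − j4.92 Ω
|Z| = √(7.20² + 4.92²) = 8.72 Ω
∠Z = arctan(-4.92/7.20) = -34.4°

-34.4°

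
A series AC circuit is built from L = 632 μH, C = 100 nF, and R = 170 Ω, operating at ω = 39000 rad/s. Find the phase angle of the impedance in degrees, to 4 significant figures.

-53.74°

X_L = ωL = 24.65 Ω
X_C = 1/(ωC) = 256.4 Ω
Net reactance X = X_L − X_C = -231.8 Ω
Z = 170.0 − j231.8 Ω
|Z| = √(170.0² + 231.8²) = 287.4 Ω
∠Z = arctan(-231.8/170.0) = -53.74°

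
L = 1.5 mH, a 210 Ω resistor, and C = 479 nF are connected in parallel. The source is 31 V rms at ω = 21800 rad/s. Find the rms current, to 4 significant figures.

641.5 mA

X_L = ωL = 32.70 Ω
X_C = 1/(ωC) = 95.77 Ω
Parallel: admittances add. Y = 1/R + 1/(jωL) + jωC
Y = (0.004762 − j0.02014) S
|Y| = 0.02069 S → |Z| = 1/|Y| = 48.32 Ω, ∠Z = −∠Y = 76.70°
I = V/|Z| = 31/48.32 = 641.5 mA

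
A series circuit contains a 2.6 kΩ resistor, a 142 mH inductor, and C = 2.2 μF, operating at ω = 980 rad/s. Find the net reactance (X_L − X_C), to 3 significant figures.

-325 Ω

X_L = ωL = 139 Ω
X_C = 1/(ωC) = 464 Ω
X = 139 − 464 = -325 Ω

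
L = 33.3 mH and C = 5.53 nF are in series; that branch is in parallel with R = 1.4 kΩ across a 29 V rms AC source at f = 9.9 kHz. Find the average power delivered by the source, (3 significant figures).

ω = 2πf = 62200 rad/s
X_L = ωL = 2070 Ω
X_C = 1/(ωC) = 2910 Ω
Branch 1: Z₁ = R = 1400 Ω
Branch 2 (series LC): Z₂ = j(X_L − X_C) = −j836 Ω
Parallel: Z = Z₁Z₂/(Z₁+Z₂), |Z| = 718 Ω, ∠Z = -59.2°
I = V/|Z| = 40.4 mA
P = VI cos φ = 29 × 0.0404 × cos(-59.2°) = 601 mW

601 mW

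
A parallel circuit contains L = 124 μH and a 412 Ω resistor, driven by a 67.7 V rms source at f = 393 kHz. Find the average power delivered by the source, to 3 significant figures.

11.1 W

ω = 2πf = 2.469e+06 rad/s
X_L = ωL = 306 Ω
Parallel: admittances add. Y = 1/R + 1/(jωL)
Y = (0.00243 − j0.00327) S
|Y| = 0.00407 S → |Z| = 1/|Y| = 246 Ω, ∠Z = −∠Y = 53.4°
I = V/|Z| = 275 mA
P = VI cos φ = 67.7 × 0.275 × cos(53.4°) = 11.1 W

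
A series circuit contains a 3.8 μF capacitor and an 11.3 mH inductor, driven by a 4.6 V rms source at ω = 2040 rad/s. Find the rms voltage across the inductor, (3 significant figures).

1.00 V

X_L = ωL = 23.1 Ω
X_C = 1/(ωC) = 129 Ω
Net reactance X = X_L − X_C = -106 Ω
Z = − j106 Ω
|Z| = √(0² + 106²) = 106 Ω
I = V/|Z| = 43.4 mA
V_L = I·|Z_L| = 0.0434 × 23.1 = 1.00 V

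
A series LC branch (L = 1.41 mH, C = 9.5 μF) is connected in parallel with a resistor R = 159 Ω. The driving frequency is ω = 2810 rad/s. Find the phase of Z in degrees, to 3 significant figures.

-78.1°

X_L = ωL = 3.96 Ω
X_C = 1/(ωC) = 37.5 Ω
Branch 1: Z₁ = R = 159 Ω
Branch 2 (series LC): Z₂ = j(X_L − X_C) = −j33.5 Ω
Parallel: Z = Z₁Z₂/(Z₁+Z₂), |Z| = 32.8 Ω, ∠Z = -78.1°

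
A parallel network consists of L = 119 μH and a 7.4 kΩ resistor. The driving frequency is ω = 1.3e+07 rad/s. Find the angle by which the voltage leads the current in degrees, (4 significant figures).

78.19°

X_L = ωL = 1547 Ω
Parallel: admittances add. Y = 1/R + 1/(jωL)
Y = (0.0001351 − j0.0006464) S
|Y| = 0.0006604 S → |Z| = 1/|Y| = 1514 Ω, ∠Z = −∠Y = 78.19°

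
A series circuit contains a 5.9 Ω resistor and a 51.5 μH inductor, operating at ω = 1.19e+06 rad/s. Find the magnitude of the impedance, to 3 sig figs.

61.6 Ω

X_L = ωL = 61.3 Ω
Z = 5.90 + j61.3 Ω
|Z| = √(5.90² + 61.3²) = 61.6 Ω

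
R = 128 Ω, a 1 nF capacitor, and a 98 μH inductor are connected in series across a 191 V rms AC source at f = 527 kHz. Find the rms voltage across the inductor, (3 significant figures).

ω = 2πf = 3.311e+06 rad/s
X_L = ωL = 325 Ω
X_C = 1/(ωC) = 302 Ω
Net reactance X = X_L − X_C = 22.5 Ω
Z = 128 + j22.5 Ω
|Z| = √(128² + 22.5²) = 130 Ω
I = V/|Z| = 1.47 A
V_L = I·|Z_L| = 1.47 × 325 = 477 V

477 V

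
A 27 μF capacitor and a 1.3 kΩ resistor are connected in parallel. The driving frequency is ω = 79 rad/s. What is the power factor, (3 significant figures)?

X_C = 1/(ωC) = 469 Ω
Parallel: admittances add. Y = 1/R + jωC
Y = (0.000769 + j0.00213) S
|Y| = 0.00227 S → |Z| = 1/|Y| = 441 Ω, ∠Z = −∠Y = -70.2°
cos φ = cos(-70.2°) = 0.339

0.339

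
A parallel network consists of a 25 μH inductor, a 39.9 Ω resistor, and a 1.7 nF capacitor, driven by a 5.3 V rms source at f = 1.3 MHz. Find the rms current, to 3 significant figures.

141 mA

ω = 2πf = 8.168e+06 rad/s
X_L = ωL = 204 Ω
X_C = 1/(ωC) = 72.0 Ω
Parallel: admittances add. Y = 1/R + 1/(jωL) + jωC
Y = (0.0251 + j0.00899) S
|Y| = 0.0266 S → |Z| = 1/|Y| = 37.6 Ω, ∠Z = −∠Y = -19.7°
I = V/|Z| = 5.3/37.6 = 141 mA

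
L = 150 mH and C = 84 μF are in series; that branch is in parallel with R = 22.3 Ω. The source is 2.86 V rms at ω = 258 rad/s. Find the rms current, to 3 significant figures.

X_L = ωL = 38.7 Ω
X_C = 1/(ωC) = 46.1 Ω
Branch 1: Z₁ = R = 22.3 Ω
Branch 2 (series LC): Z₂ = j(X_L − X_C) = −j7.44 Ω
Parallel: Z = Z₁Z₂/(Z₁+Z₂), |Z| = 7.06 Ω, ∠Z = -71.5°
I = V/|Z| = 2.86/7.06 = 405 mA

405 mA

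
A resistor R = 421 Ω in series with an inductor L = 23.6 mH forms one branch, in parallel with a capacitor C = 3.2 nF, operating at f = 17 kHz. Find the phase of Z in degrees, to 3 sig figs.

ω = 2πf = 106800 rad/s
X_L = ωL = 2520 Ω
X_C = 1/(ωC) = 2930 Ω
Branch 1 (R+jX_L): Z₁ = 421 + j2520 Ω, |Z₁| = 2560 Ω
Branch 2 (−jX_C): Z₂ = −j2930 Ω
Parallel: Z = Z₁Z₂/(Z₁+Z₂), |Z| = 12800 Ω, ∠Z = 34.4°

34.4°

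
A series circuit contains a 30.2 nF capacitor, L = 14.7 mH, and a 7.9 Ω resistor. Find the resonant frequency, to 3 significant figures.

7.55 kHz

ω₀ = 1/√(LC) = 1/√(0.0147 × 3.02e-08) = 47460 rad/s
f₀ = ω₀/(2π) = 7.55 kHz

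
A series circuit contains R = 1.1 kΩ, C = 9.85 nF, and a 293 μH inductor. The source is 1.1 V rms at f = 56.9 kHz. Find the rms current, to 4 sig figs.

987.0 μA

ω = 2πf = 357500 rad/s
X_L = ωL = 104.8 Ω
X_C = 1/(ωC) = 284.0 Ω
Net reactance X = X_L − X_C = -179.2 Ω
Z = 1100 − j179.2 Ω
|Z| = √(1100² + 179.2²) = 1115 Ω
I = V/|Z| = 1.1/1115 = 987.0 μA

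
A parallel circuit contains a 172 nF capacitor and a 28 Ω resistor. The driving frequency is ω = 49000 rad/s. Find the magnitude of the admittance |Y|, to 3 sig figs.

X_C = 1/(ωC) = 119 Ω
Parallel: admittances add. Y = 1/R + jωC
Y = (0.0357 + j0.00843) S
|Y| = 0.0367 S → |Z| = 1/|Y| = 27.3 Ω, ∠Z = −∠Y = -13.3°

36.7 mS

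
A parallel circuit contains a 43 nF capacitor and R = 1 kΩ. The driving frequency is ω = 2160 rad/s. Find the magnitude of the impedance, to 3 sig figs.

996 Ω

X_C = 1/(ωC) = 10800 Ω
Parallel: admittances add. Y = 1/R + jωC
Y = (0.00100 + j9.29e-05) S
|Y| = 0.00100 S → |Z| = 1/|Y| = 996 Ω, ∠Z = −∠Y = -5.31°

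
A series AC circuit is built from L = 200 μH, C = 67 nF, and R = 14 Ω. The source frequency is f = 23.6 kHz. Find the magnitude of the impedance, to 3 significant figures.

ω = 2πf = 148300 rad/s
X_L = ωL = 29.7 Ω
X_C = 1/(ωC) = 101 Ω
Net reactance X = X_L − X_C = -71.0 Ω
Z = 14.0 − j71.0 Ω
|Z| = √(14.0² + 71.0²) = 72.4 Ω

72.4 Ω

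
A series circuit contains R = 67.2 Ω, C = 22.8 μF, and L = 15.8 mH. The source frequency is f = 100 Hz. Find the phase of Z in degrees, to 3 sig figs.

-41.7°

ω = 2πf = 628.3 rad/s
X_L = ωL = 9.93 Ω
X_C = 1/(ωC) = 69.8 Ω
Net reactance X = X_L − X_C = -59.9 Ω
Z = 67.2 − j59.9 Ω
|Z| = √(67.2² + 59.9²) = 90.0 Ω
∠Z = arctan(-59.9/67.2) = -41.7°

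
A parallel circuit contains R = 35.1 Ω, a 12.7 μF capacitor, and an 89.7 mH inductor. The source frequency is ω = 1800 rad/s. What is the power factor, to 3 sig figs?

X_L = ωL = 161 Ω
X_C = 1/(ωC) = 43.7 Ω
Parallel: admittances add. Y = 1/R + 1/(jωL) + jωC
Y = (0.0285 + j0.0167) S
|Y| = 0.0330 S → |Z| = 1/|Y| = 30.3 Ω, ∠Z = −∠Y = -30.3°
cos φ = cos(-30.3°) = 0.863

0.863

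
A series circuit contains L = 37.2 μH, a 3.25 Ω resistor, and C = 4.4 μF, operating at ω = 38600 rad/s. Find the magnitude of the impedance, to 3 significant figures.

5.51 Ω

X_L = ωL = 1.44 Ω
X_C = 1/(ωC) = 5.89 Ω
Net reactance X = X_L − X_C = -4.45 Ω
Z = 3.25 − j4.45 Ω
|Z| = √(3.25² + 4.45²) = 5.51 Ω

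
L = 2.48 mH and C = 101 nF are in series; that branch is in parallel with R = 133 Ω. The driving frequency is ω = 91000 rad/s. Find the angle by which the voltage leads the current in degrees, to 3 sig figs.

48.7°

X_L = ωL = 226 Ω
X_C = 1/(ωC) = 109 Ω
Branch 1: Z₁ = R = 133 Ω
Branch 2 (series LC): Z₂ = j(X_L − X_C) = j117 Ω
Parallel: Z = Z₁Z₂/(Z₁+Z₂), |Z| = 87.8 Ω, ∠Z = 48.7°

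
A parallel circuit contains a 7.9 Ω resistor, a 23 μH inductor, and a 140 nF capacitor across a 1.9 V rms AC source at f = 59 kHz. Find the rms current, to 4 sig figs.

270.7 mA

ω = 2πf = 370700 rad/s
X_L = ωL = 8.526 Ω
X_C = 1/(ωC) = 19.27 Ω
Parallel: admittances add. Y = 1/R + 1/(jωL) + jωC
Y = (0.1266 − j0.06539) S
|Y| = 0.1425 S → |Z| = 1/|Y| = 7.019 Ω, ∠Z = −∠Y = 27.32°
I = V/|Z| = 1.9/7.019 = 270.7 mA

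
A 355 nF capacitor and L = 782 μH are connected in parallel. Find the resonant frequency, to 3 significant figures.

ω₀ = 1/√(LC) = 1/√(0.000782 × 3.55e-07) = 60020 rad/s
f₀ = ω₀/(2π) = 9.55 kHz

9.55 kHz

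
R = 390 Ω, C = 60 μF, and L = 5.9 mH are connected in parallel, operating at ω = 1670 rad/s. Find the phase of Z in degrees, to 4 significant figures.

X_L = ωL = 9.853 Ω
X_C = 1/(ωC) = 9.980 Ω
Parallel: admittances add. Y = 1/R + 1/(jωL) + jωC
Y = (0.002564 − j0.001292) S
|Y| = 0.002871 S → |Z| = 1/|Y| = 348.3 Ω, ∠Z = −∠Y = 26.74°

26.74°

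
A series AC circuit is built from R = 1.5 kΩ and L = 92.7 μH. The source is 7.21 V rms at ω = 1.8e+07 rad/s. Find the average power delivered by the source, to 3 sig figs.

15.5 mW

X_L = ωL = 1670 Ω
Z = 1500 + j1670 Ω
|Z| = √(1500² + 1670²) = 2240 Ω
∠Z = arctan(1670/1500) = 48.0°
I = V/|Z| = 3.21 mA
P = VI cos φ = 7.21 × 0.00321 × cos(48.0°) = 15.5 mW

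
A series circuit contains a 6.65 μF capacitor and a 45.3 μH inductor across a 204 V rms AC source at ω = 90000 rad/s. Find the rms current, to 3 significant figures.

X_L = ωL = 4.08 Ω
X_C = 1/(ωC) = 1.67 Ω
Net reactance X = X_L − X_C = 2.41 Ω
Z = j2.41 Ω
|Z| = √(0² + 2.41²) = 2.41 Ω
I = V/|Z| = 204/2.41 = 84.8 A

84.8 A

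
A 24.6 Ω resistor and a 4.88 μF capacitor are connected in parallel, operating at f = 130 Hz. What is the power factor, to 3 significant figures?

0.995

ω = 2πf = 816.8 rad/s
X_C = 1/(ωC) = 251 Ω
Parallel: admittances add. Y = 1/R + jωC
Y = (0.0407 + j0.00399) S
|Y| = 0.0408 S → |Z| = 1/|Y| = 24.5 Ω, ∠Z = −∠Y = -5.60°
cos φ = cos(-5.60°) = 0.995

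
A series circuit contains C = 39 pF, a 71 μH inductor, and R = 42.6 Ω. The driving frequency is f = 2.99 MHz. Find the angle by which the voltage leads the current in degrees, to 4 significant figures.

-36.04°

ω = 2πf = 1.879e+07 rad/s
X_L = ωL = 1334 Ω
X_C = 1/(ωC) = 1365 Ω
Net reactance X = X_L − X_C = -30.99 Ω
Z = 42.60 − j30.99 Ω
|Z| = √(42.60² + 30.99²) = 52.68 Ω
∠Z = arctan(-30.99/42.60) = -36.04°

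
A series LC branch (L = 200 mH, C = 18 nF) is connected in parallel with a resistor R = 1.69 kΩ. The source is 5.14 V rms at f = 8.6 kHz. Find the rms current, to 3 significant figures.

3.09 mA

ω = 2πf = 54040 rad/s
X_L = ωL = 10800 Ω
X_C = 1/(ωC) = 1030 Ω
Branch 1: Z₁ = R = 1690 Ω
Branch 2 (series LC): Z₂ = j(X_L − X_C) = j9780 Ω
Parallel: Z = Z₁Z₂/(Z₁+Z₂), |Z| = 1670 Ω, ∠Z = 9.81°
I = V/|Z| = 5.14/1670 = 3.09 mA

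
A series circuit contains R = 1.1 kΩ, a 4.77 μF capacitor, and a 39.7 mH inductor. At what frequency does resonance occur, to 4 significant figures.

365.7 Hz

ω₀ = 1/√(LC) = 1/√(0.0397 × 4.77e-06) = 2298 rad/s
f₀ = ω₀/(2π) = 365.7 Hz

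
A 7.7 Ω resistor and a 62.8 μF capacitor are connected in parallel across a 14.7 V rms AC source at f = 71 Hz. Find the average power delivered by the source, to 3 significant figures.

28.1 W

ω = 2πf = 446.1 rad/s
X_C = 1/(ωC) = 35.7 Ω
Parallel: admittances add. Y = 1/R + jωC
Y = (0.130 + j0.0280) S
|Y| = 0.133 S → |Z| = 1/|Y| = 7.53 Ω, ∠Z = −∠Y = -12.2°
I = V/|Z| = 1.95 A
P = VI cos φ = 14.7 × 1.95 × cos(-12.2°) = 28.1 W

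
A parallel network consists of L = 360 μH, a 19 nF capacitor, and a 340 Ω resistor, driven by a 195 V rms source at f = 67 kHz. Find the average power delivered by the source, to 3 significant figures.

112 W

ω = 2πf = 421000 rad/s
X_L = ωL = 152 Ω
X_C = 1/(ωC) = 125 Ω
Parallel: admittances add. Y = 1/R + 1/(jωL) + jωC
Y = (0.00294 + j0.00140) S
|Y| = 0.00326 S → |Z| = 1/|Y| = 307 Ω, ∠Z = −∠Y = -25.5°
I = V/|Z| = 635 mA
P = VI cos φ = 195 × 0.635 × cos(-25.5°) = 112 W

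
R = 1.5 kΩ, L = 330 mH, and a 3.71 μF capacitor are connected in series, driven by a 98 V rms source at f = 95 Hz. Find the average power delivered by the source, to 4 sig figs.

ω = 2πf = 596.9 rad/s
X_L = ωL = 197.0 Ω
X_C = 1/(ωC) = 451.6 Ω
Net reactance X = X_L − X_C = -254.6 Ω
Z = 1500 − j254.6 Ω
|Z| = √(1500² + 254.6²) = 1521 Ω
∠Z = arctan(-254.6/1500) = -9.633°
I = V/|Z| = 64.41 mA
P = VI cos φ = 98 × 0.06441 × cos(-9.633°) = 6.223 W

6.223 W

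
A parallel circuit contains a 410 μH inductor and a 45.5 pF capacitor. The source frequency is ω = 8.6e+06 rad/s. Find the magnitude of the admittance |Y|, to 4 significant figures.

X_L = ωL = 3526 Ω
X_C = 1/(ωC) = 2556 Ω
Parallel: admittances add. Y = 1/(jωL) + jωC
Y = (0 + j0.0001077) S
|Y| = 0.0001077 S → |Z| = 1/|Y| = 9286 Ω, ∠Z = −∠Y = -90.00°

107.7 μS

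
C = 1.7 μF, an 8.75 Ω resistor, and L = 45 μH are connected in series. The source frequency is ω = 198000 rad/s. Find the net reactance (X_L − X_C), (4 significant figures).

X_L = ωL = 8.910 Ω
X_C = 1/(ωC) = 2.971 Ω
X = 8.910 − 2.971 = 5.939 Ω

5.939 Ω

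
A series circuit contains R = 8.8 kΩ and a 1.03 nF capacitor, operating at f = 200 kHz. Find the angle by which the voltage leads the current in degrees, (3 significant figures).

ω = 2πf = 1.257e+06 rad/s
X_C = 1/(ωC) = 773 Ω
Z = 8800 − j773 Ω
|Z| = √(8800² + 773²) = 8830 Ω
∠Z = arctan(-773/8800) = -5.02°

-5.02°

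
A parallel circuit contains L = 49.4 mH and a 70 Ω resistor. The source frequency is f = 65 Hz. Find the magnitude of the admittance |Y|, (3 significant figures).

51.6 mS

ω = 2πf = 408.4 rad/s
X_L = ωL = 20.2 Ω
Parallel: admittances add. Y = 1/R + 1/(jωL)
Y = (0.0143 − j0.0496) S
|Y| = 0.0516 S → |Z| = 1/|Y| = 19.4 Ω, ∠Z = −∠Y = 73.9°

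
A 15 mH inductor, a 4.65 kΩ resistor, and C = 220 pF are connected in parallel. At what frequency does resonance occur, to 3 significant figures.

87.6 kHz

ω₀ = 1/√(LC) = 1/√(0.015 × 2.2e-10) = 550500 rad/s
f₀ = ω₀/(2π) = 87.6 kHz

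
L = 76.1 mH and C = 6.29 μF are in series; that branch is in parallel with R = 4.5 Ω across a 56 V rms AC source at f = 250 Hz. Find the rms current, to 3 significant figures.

ω = 2πf = 1571 rad/s
X_L = ωL = 120 Ω
X_C = 1/(ωC) = 101 Ω
Branch 1: Z₁ = R = 4.50 Ω
Branch 2 (series LC): Z₂ = j(X_L − X_C) = j18.3 Ω
Parallel: Z = Z₁Z₂/(Z₁+Z₂), |Z| = 4.37 Ω, ∠Z = 13.8°
I = V/|Z| = 56/4.37 = 12.8 A

12.8 A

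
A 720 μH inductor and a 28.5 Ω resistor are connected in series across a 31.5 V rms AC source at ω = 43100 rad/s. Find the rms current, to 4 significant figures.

X_L = ωL = 31.03 Ω
Z = 28.50 + j31.03 Ω
|Z| = √(28.50² + 31.03²) = 42.13 Ω
I = V/|Z| = 31.5/42.13 = 747.6 mA

747.6 mA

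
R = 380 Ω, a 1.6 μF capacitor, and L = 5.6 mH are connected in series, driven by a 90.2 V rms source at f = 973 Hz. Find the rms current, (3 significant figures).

234 mA

ω = 2πf = 6114 rad/s
X_L = ωL = 34.2 Ω
X_C = 1/(ωC) = 102 Ω
Net reactance X = X_L − X_C = -68.0 Ω
Z = 380 − j68.0 Ω
|Z| = √(380² + 68.0²) = 386 Ω
I = V/|Z| = 90.2/386 = 234 mA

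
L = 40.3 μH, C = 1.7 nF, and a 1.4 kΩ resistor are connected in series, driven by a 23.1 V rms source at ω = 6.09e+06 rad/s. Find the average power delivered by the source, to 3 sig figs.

377 mW

X_L = ωL = 245 Ω
X_C = 1/(ωC) = 96.6 Ω
Net reactance X = X_L − X_C = 149 Ω
Z = 1400 + j149 Ω
|Z| = √(1400² + 149²) = 1410 Ω
∠Z = arctan(149/1400) = 6.07°
I = V/|Z| = 16.4 mA
P = VI cos φ = 23.1 × 0.0164 × cos(6.07°) = 377 mW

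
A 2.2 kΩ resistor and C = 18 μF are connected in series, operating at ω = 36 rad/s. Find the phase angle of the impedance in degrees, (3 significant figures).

X_C = 1/(ωC) = 1540 Ω
Z = 2200 − j1540 Ω
|Z| = √(2200² + 1540²) = 2690 Ω
∠Z = arctan(-1540/2200) = -35.0°

-35.0°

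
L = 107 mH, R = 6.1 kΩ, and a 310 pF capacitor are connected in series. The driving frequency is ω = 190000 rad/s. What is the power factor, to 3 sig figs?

0.876

X_L = ωL = 20300 Ω
X_C = 1/(ωC) = 17000 Ω
Net reactance X = X_L − X_C = 3350 Ω
Z = 6100 + j3350 Ω
|Z| = √(6100² + 3350²) = 6960 Ω
∠Z = arctan(3350/6100) = 28.8°
cos φ = cos(28.8°) = 0.876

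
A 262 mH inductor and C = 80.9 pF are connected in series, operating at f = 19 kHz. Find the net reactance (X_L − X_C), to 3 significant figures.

ω = 2πf = 119400 rad/s
X_L = ωL = 31300 Ω
X_C = 1/(ωC) = 104000 Ω
X = 31300 − 104000 = -72300 Ω

-72300 Ω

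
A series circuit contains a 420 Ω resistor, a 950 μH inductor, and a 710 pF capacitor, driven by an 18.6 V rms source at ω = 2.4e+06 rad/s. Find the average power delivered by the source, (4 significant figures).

X_L = ωL = 2280 Ω
X_C = 1/(ωC) = 586.9 Ω
Net reactance X = X_L − X_C = 1693 Ω
Z = 420.0 + j1693 Ω
|Z| = √(420.0² + 1693²) = 1744 Ω
∠Z = arctan(1693/420.0) = 76.07°
I = V/|Z| = 10.66 mA
P = VI cos φ = 18.6 × 0.01066 × cos(76.07°) = 47.75 mW

47.75 mW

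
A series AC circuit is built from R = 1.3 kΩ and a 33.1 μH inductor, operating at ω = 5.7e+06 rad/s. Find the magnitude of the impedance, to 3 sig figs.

1310 Ω

X_L = ωL = 189 Ω
Z = 1300 + j189 Ω
|Z| = √(1300² + 189²) = 1310 Ω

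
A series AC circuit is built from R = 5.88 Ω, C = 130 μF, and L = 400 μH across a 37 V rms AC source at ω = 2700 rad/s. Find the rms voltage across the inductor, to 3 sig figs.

X_L = ωL = 1.08 Ω
X_C = 1/(ωC) = 2.85 Ω
Net reactance X = X_L − X_C = -1.77 Ω
Z = 5.88 − j1.77 Ω
|Z| = √(5.88² + 1.77²) = 6.14 Ω
I = V/|Z| = 6.03 A
V_L = I·|Z_L| = 6.03 × 1.08 = 6.51 V

6.51 V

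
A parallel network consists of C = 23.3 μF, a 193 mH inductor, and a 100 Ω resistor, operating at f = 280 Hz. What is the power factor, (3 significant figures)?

ω = 2πf = 1759 rad/s
X_L = ωL = 340 Ω
X_C = 1/(ωC) = 24.4 Ω
Parallel: admittances add. Y = 1/R + 1/(jωL) + jωC
Y = (0.0100 + j0.0380) S
|Y| = 0.0393 S → |Z| = 1/|Y| = 25.4 Ω, ∠Z = −∠Y = -75.3°
cos φ = cos(-75.3°) = 0.254

0.254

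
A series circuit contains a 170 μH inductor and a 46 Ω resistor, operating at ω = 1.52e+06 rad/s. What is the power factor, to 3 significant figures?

0.175

X_L = ωL = 258 Ω
Z = 46.0 + j258 Ω
|Z| = √(46.0² + 258²) = 262 Ω
∠Z = arctan(258/46.0) = 79.9°
cos φ = cos(79.9°) = 0.175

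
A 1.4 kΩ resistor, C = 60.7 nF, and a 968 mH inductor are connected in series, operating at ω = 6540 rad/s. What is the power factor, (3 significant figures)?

X_L = ωL = 6330 Ω
X_C = 1/(ωC) = 2520 Ω
Net reactance X = X_L − X_C = 3810 Ω
Z = 1400 + j3810 Ω
|Z| = √(1400² + 3810²) = 4060 Ω
∠Z = arctan(3810/1400) = 69.8°
cos φ = cos(69.8°) = 0.345

0.345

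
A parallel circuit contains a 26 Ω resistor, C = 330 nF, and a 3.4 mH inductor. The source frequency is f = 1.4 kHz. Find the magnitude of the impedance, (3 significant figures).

20.4 Ω

ω = 2πf = 8796 rad/s
X_L = ωL = 29.9 Ω
X_C = 1/(ωC) = 344 Ω
Parallel: admittances add. Y = 1/R + 1/(jωL) + jωC
Y = (0.0385 − j0.0305) S
|Y| = 0.0491 S → |Z| = 1/|Y| = 20.4 Ω, ∠Z = −∠Y = 38.4°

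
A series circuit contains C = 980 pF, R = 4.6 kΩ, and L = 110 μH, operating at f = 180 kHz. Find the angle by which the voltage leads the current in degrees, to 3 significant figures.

-9.60°

ω = 2πf = 1.131e+06 rad/s
X_L = ωL = 124 Ω
X_C = 1/(ωC) = 902 Ω
Net reactance X = X_L − X_C = -778 Ω
Z = 4600 − j778 Ω
|Z| = √(4600² + 778²) = 4670 Ω
∠Z = arctan(-778/4600) = -9.60°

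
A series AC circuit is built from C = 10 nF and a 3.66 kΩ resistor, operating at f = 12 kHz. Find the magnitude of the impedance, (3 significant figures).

3890 Ω

ω = 2πf = 75400 rad/s
X_C = 1/(ωC) = 1330 Ω
Z = 3660 − j1330 Ω
|Z| = √(3660² + 1330²) = 3890 Ω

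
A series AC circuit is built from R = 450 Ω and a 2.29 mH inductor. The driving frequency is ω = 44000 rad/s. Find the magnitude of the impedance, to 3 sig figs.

X_L = ωL = 101 Ω
Z = 450 + j101 Ω
|Z| = √(450² + 101²) = 461 Ω

461 Ω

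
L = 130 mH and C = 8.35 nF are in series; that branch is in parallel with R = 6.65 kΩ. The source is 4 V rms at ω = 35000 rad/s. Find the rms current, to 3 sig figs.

X_L = ωL = 4550 Ω
X_C = 1/(ωC) = 3420 Ω
Branch 1: Z₁ = R = 6650 Ω
Branch 2 (series LC): Z₂ = j(X_L − X_C) = j1130 Ω
Parallel: Z = Z₁Z₂/(Z₁+Z₂), |Z| = 1110 Ω, ∠Z = 80.4°
I = V/|Z| = 4/1110 = 3.60 mA

3.60 mA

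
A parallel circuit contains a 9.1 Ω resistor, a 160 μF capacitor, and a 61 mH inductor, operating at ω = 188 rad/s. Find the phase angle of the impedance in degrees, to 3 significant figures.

27.5°

X_L = ωL = 11.5 Ω
X_C = 1/(ωC) = 33.2 Ω
Parallel: admittances add. Y = 1/R + 1/(jωL) + jωC
Y = (0.110 − j0.0571) S
|Y| = 0.124 S → |Z| = 1/|Y| = 8.07 Ω, ∠Z = −∠Y = 27.5°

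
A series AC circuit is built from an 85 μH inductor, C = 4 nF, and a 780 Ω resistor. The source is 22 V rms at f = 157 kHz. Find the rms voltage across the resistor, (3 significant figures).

ω = 2πf = 986500 rad/s
X_L = ωL = 83.8 Ω
X_C = 1/(ωC) = 253 Ω
Net reactance X = X_L − X_C = -170 Ω
Z = 780 − j170 Ω
|Z| = √(780² + 170²) = 798 Ω
I = V/|Z| = 27.6 mA
V_R = I·|Z_R| = 0.0276 × 780 = 21.5 V

21.5 V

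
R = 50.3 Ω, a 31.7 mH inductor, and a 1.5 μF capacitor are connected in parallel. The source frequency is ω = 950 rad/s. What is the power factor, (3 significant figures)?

X_L = ωL = 30.1 Ω
X_C = 1/(ωC) = 702 Ω
Parallel: admittances add. Y = 1/R + 1/(jωL) + jωC
Y = (0.0199 − j0.0318) S
|Y| = 0.0375 S → |Z| = 1/|Y| = 26.7 Ω, ∠Z = −∠Y = 58.0°
cos φ = cos(58.0°) = 0.530

0.530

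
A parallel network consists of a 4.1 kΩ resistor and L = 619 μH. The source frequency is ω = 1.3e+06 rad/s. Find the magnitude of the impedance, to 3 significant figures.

X_L = ωL = 805 Ω
Parallel: admittances add. Y = 1/R + 1/(jωL)
Y = (0.000244 − j0.00124) S
|Y| = 0.00127 S → |Z| = 1/|Y| = 790 Ω, ∠Z = −∠Y = 78.9°

790 Ω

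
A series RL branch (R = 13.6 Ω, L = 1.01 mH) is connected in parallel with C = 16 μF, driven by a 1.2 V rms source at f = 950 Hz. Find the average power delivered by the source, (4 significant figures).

ω = 2πf = 5969 rad/s
X_L = ωL = 6.029 Ω
X_C = 1/(ωC) = 10.47 Ω
Branch 1 (R+jX_L): Z₁ = 13.60 + j6.029 Ω, |Z₁| = 14.88 Ω
Branch 2 (−jX_C): Z₂ = −j10.47 Ω
Parallel: Z = Z₁Z₂/(Z₁+Z₂), |Z| = 10.89 Ω, ∠Z = -48.00°
I = V/|Z| = 110.2 mA
P = VI cos φ = 1.2 × 0.1102 × cos(-48.00°) = 88.49 mW

88.49 mW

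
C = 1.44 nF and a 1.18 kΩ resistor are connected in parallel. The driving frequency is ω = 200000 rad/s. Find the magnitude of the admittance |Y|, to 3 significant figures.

X_C = 1/(ωC) = 3470 Ω
Parallel: admittances add. Y = 1/R + jωC
Y = (0.000847 + j0.000288) S
|Y| = 0.000895 S → |Z| = 1/|Y| = 1120 Ω, ∠Z = −∠Y = -18.8°

895 μS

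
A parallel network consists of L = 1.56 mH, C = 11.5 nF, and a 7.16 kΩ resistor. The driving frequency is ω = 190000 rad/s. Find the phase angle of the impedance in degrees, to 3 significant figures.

X_L = ωL = 296 Ω
X_C = 1/(ωC) = 458 Ω
Parallel: admittances add. Y = 1/R + 1/(jωL) + jωC
Y = (0.000140 − j0.00119) S
|Y| = 0.00120 S → |Z| = 1/|Y| = 835 Ω, ∠Z = −∠Y = 83.3°

83.3°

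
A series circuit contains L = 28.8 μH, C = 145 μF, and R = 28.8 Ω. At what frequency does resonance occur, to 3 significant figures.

2.46 kHz

ω₀ = 1/√(LC) = 1/√(2.88e-05 × 0.000145) = 15470 rad/s
f₀ = ω₀/(2π) = 2.46 kHz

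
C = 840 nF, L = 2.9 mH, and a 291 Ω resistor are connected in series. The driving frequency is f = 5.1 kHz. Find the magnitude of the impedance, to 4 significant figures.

296.3 Ω

ω = 2πf = 32040 rad/s
X_L = ωL = 92.93 Ω
X_C = 1/(ωC) = 37.15 Ω
Net reactance X = X_L − X_C = 55.78 Ω
Z = 291.0 + j55.78 Ω
|Z| = √(291.0² + 55.78²) = 296.3 Ω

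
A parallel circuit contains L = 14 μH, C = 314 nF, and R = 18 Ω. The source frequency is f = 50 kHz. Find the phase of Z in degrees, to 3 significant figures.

66.7°

ω = 2πf = 314200 rad/s
X_L = ωL = 4.40 Ω
X_C = 1/(ωC) = 10.1 Ω
Parallel: admittances add. Y = 1/R + 1/(jωL) + jωC
Y = (0.0556 − j0.129) S
|Y| = 0.140 S → |Z| = 1/|Y| = 7.13 Ω, ∠Z = −∠Y = 66.7°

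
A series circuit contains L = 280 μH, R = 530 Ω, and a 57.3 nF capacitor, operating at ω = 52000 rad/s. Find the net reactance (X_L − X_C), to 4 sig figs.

-321.1 Ω

X_L = ωL = 14.56 Ω
X_C = 1/(ωC) = 335.6 Ω
X = 14.56 − 335.6 = -321.1 Ω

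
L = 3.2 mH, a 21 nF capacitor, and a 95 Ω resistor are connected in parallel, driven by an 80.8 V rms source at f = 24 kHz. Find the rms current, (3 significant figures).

ω = 2πf = 150800 rad/s
X_L = ωL = 483 Ω
X_C = 1/(ωC) = 316 Ω
Parallel: admittances add. Y = 1/R + 1/(jωL) + jωC
Y = (0.0105 + j0.00109) S
|Y| = 0.0106 S → |Z| = 1/|Y| = 94.5 Ω, ∠Z = −∠Y = -5.94°
I = V/|Z| = 80.8/94.5 = 855 mA

855 mA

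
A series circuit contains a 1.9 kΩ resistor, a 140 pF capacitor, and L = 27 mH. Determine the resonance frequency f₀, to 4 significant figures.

ω₀ = 1/√(LC) = 1/√(0.027 × 1.4e-10) = 514300 rad/s
f₀ = ω₀/(2π) = 81.86 kHz

81.86 kHz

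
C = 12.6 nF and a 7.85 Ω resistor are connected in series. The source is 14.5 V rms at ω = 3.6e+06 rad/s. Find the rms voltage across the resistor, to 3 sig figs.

4.86 V

X_C = 1/(ωC) = 22.0 Ω
Z = 7.85 − j22.0 Ω
|Z| = √(7.85² + 22.0²) = 23.4 Ω
I = V/|Z| = 620 mA
V_R = I·|Z_R| = 0.620 × 7.85 = 4.86 V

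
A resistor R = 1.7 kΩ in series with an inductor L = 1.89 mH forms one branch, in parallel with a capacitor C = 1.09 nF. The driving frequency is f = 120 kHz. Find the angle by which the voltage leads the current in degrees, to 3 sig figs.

-57.0°

ω = 2πf = 754000 rad/s
X_L = ωL = 1430 Ω
X_C = 1/(ωC) = 1220 Ω
Branch 1 (R+jX_L): Z₁ = 1700 + j1430 Ω, |Z₁| = 2220 Ω
Branch 2 (−jX_C): Z₂ = −j1220 Ω
Parallel: Z = Z₁Z₂/(Z₁+Z₂), |Z| = 1580 Ω, ∠Z = -57.0°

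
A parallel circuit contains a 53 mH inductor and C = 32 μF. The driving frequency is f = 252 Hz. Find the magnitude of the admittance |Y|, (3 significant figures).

38.8 mS

ω = 2πf = 1583 rad/s
X_L = ωL = 83.9 Ω
X_C = 1/(ωC) = 19.7 Ω
Parallel: admittances add. Y = 1/(jωL) + jωC
Y = (0 + j0.0388) S
|Y| = 0.0388 S → |Z| = 1/|Y| = 25.8 Ω, ∠Z = −∠Y = -90.0°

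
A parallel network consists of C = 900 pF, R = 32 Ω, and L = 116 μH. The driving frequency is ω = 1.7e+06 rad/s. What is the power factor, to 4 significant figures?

0.9936

X_L = ωL = 197.2 Ω
X_C = 1/(ωC) = 653.6 Ω
Parallel: admittances add. Y = 1/R + 1/(jωL) + jωC
Y = (0.03125 − j0.003541) S
|Y| = 0.03145 S → |Z| = 1/|Y| = 31.80 Ω, ∠Z = −∠Y = 6.465°
cos φ = cos(6.465°) = 0.9936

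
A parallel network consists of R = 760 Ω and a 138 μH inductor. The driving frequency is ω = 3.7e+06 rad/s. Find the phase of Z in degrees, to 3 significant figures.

56.1°

X_L = ωL = 511 Ω
Parallel: admittances add. Y = 1/R + 1/(jωL)
Y = (0.00132 − j0.00196) S
|Y| = 0.00236 S → |Z| = 1/|Y| = 424 Ω, ∠Z = −∠Y = 56.1°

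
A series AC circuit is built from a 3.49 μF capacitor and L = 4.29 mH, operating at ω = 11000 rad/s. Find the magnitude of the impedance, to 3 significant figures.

21.1 Ω

X_L = ωL = 47.2 Ω
X_C = 1/(ωC) = 26.0 Ω
Net reactance X = X_L − X_C = 21.1 Ω
Z = j21.1 Ω
|Z| = √(0² + 21.1²) = 21.1 Ω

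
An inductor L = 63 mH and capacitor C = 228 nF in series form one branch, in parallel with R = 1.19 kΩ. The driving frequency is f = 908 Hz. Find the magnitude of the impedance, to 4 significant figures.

ω = 2πf = 5705 rad/s
X_L = ωL = 359.4 Ω
X_C = 1/(ωC) = 768.8 Ω
Branch 1: Z₁ = R = 1190 Ω
Branch 2 (series LC): Z₂ = j(X_L − X_C) = −j409.4 Ω
Parallel: Z = Z₁Z₂/(Z₁+Z₂), |Z| = 387.1 Ω, ∠Z = -71.02°

387.1 Ω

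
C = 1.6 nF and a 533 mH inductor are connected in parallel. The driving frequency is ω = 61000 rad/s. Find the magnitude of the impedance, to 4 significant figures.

14960 Ω

X_L = ωL = 32510 Ω
X_C = 1/(ωC) = 10250 Ω
Parallel: admittances add. Y = 1/(jωL) + jωC
Y = (0 + j6.684e-05) S
|Y| = 6.684e-05 S → |Z| = 1/|Y| = 14960 Ω, ∠Z = −∠Y = -90.00°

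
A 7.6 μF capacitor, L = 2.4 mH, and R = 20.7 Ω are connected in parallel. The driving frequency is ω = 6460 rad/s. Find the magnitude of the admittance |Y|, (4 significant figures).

X_L = ωL = 15.50 Ω
X_C = 1/(ωC) = 20.37 Ω
Parallel: admittances add. Y = 1/R + 1/(jωL) + jωC
Y = (0.04831 − j0.01540) S
|Y| = 0.05071 S → |Z| = 1/|Y| = 19.72 Ω, ∠Z = −∠Y = 17.68°

50.71 mS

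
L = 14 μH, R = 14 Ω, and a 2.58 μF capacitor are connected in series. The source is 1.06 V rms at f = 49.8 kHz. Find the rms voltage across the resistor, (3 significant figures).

1.03 V

ω = 2πf = 312900 rad/s
X_L = ωL = 4.38 Ω
X_C = 1/(ωC) = 1.24 Ω
Net reactance X = X_L − X_C = 3.14 Ω
Z = 14.0 + j3.14 Ω
|Z| = √(14.0² + 3.14²) = 14.3 Ω
I = V/|Z| = 73.9 mA
V_R = I·|Z_R| = 0.0739 × 14.0 = 1.03 V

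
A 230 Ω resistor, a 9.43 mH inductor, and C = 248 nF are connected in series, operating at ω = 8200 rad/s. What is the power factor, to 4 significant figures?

X_L = ωL = 77.33 Ω
X_C = 1/(ωC) = 491.7 Ω
Net reactance X = X_L − X_C = -414.4 Ω
Z = 230.0 − j414.4 Ω
|Z| = √(230.0² + 414.4²) = 474.0 Ω
∠Z = arctan(-414.4/230.0) = -60.97°
cos φ = cos(-60.97°) = 0.4853

0.4853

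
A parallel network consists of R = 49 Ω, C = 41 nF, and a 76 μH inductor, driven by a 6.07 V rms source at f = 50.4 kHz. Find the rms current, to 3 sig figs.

ω = 2πf = 316700 rad/s
X_L = ωL = 24.1 Ω
X_C = 1/(ωC) = 77.0 Ω
Parallel: admittances add. Y = 1/R + 1/(jωL) + jωC
Y = (0.0204 − j0.0286) S
|Y| = 0.0351 S → |Z| = 1/|Y| = 28.5 Ω, ∠Z = −∠Y = 54.5°
I = V/|Z| = 6.07/28.5 = 213 mA

213 mA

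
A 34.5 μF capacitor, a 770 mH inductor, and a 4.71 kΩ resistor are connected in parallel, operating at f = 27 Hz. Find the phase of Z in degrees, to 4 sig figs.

83.28°

ω = 2πf = 169.6 rad/s
X_L = ωL = 130.6 Ω
X_C = 1/(ωC) = 170.9 Ω
Parallel: admittances add. Y = 1/R + 1/(jωL) + jωC
Y = (0.0002123 − j0.001803) S
|Y| = 0.001815 S → |Z| = 1/|Y| = 551.0 Ω, ∠Z = −∠Y = 83.28°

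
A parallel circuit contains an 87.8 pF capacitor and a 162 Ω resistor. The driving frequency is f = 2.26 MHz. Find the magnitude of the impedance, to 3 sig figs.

159 Ω

ω = 2πf = 1.42e+07 rad/s
X_C = 1/(ωC) = 802 Ω
Parallel: admittances add. Y = 1/R + jωC
Y = (0.00617 + j0.00125) S
|Y| = 0.00630 S → |Z| = 1/|Y| = 159 Ω, ∠Z = −∠Y = -11.4°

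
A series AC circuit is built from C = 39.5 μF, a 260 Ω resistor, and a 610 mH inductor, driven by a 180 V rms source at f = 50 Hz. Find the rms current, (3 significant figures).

ω = 2πf = 314.2 rad/s
X_L = ωL = 192 Ω
X_C = 1/(ωC) = 80.6 Ω
Net reactance X = X_L − X_C = 111 Ω
Z = 260 + j111 Ω
|Z| = √(260² + 111²) = 283 Ω
I = V/|Z| = 180/283 = 637 mA

637 mA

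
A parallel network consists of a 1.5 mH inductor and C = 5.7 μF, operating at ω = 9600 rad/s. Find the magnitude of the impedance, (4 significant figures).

67.91 Ω

X_L = ωL = 14.40 Ω
X_C = 1/(ωC) = 18.27 Ω
Parallel: admittances add. Y = 1/(jωL) + jωC
Y = (0 − j0.01472) S
|Y| = 0.01472 S → |Z| = 1/|Y| = 67.91 Ω, ∠Z = −∠Y = 90.00°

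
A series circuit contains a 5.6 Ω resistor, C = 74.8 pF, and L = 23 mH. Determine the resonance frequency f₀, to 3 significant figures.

ω₀ = 1/√(LC) = 1/√(0.023 × 7.48e-11) = 762400 rad/s
f₀ = ω₀/(2π) = 121 kHz

121 kHz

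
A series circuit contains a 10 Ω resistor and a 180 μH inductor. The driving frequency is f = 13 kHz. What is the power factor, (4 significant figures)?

ω = 2πf = 81680 rad/s
X_L = ωL = 14.70 Ω
Z = 10.00 + j14.70 Ω
|Z| = √(10.00² + 14.70²) = 17.78 Ω
∠Z = arctan(14.70/10.00) = 55.78°
cos φ = cos(55.78°) = 0.5624

0.5624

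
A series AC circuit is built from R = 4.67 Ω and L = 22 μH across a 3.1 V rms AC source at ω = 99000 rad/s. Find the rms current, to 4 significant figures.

601.6 mA

X_L = ωL = 2.178 Ω
Z = 4.670 + j2.178 Ω
|Z| = √(4.670² + 2.178²) = 5.153 Ω
I = V/|Z| = 3.1/5.153 = 601.6 mA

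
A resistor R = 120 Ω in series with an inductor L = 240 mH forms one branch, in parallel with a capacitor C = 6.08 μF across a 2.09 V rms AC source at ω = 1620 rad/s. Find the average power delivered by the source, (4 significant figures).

X_L = ωL = 388.8 Ω
X_C = 1/(ωC) = 101.5 Ω
Branch 1 (R+jX_L): Z₁ = 120.0 + j388.8 Ω, |Z₁| = 406.9 Ω
Branch 2 (−jX_C): Z₂ = −j101.5 Ω
Parallel: Z = Z₁Z₂/(Z₁+Z₂), |Z| = 132.7 Ω, ∠Z = -84.48°
I = V/|Z| = 15.75 mA
P = VI cos φ = 2.09 × 0.01575 × cos(-84.48°) = 3.166 mW

3.166 mW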